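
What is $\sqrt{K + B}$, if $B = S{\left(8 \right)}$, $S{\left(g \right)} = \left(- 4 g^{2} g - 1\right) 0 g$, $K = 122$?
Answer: $\sqrt{122} \approx 11.045$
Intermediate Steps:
$S{\left(g \right)} = 0$ ($S{\left(g \right)} = \left(- 4 g^{3} - 1\right) 0 g = \left(-1 - 4 g^{3}\right) 0 g = 0 g = 0$)
$B = 0$
$\sqrt{K + B} = \sqrt{122 + 0} = \sqrt{122}$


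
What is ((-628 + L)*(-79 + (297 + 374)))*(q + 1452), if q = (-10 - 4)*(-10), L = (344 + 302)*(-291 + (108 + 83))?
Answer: -61475041792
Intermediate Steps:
L = -64600 (L = 646*(-291 + 191) = 646*(-100) = -64600)
q = 140 (q = -14*(-10) = 140)
((-628 + L)*(-79 + (297 + 374)))*(q + 1452) = ((-628 - 64600)*(-79 + (297 + 374)))*(140 + 1452) = -65228*(-79 + 671)*1592 = -65228*592*1592 = -38614976*1592 = -61475041792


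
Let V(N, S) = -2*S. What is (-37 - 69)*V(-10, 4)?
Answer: 848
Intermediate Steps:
(-37 - 69)*V(-10, 4) = (-37 - 69)*(-2*4) = -106*(-8) = 848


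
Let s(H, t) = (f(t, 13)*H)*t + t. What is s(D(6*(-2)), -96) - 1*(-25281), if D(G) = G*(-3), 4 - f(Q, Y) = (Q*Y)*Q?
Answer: 414067809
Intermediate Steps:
f(Q, Y) = 4 - Y*Q² (f(Q, Y) = 4 - Q*Y*Q = 4 - Y*Q²)
D(G) = -3*G
s(H, t) = t + H*t*(4 - 13*t²) (s(H, t) = ((4 - 1*13*t²)*H)*t + t = ((4 - 13*t²)*H)*t + t = (H*(4 - 13*t²))*t + t = H*t*(4 - 13*t²) + t = t + H*t*(4 - 13*t²))
s(D(6*(-2)), -96) - 1*(-25281) = -1*(-96)*(-1 + (-18*(-2))*(-4 + 13*(-96)²)) - 1*(-25281) = -1*(-96)*(-1 + (-3*(-12))*(-4 + 13*9216)) + 25281 = -1*(-96)*(-1 + 36*(-4 + 119808)) + 25281 = -1*(-96)*(-1 + 36*119804) + 25281 = -1*(-96)*(-1 + 4312944) + 25281 = -1*(-96)*4312943 + 25281 = 414042528 + 25281 = 414067809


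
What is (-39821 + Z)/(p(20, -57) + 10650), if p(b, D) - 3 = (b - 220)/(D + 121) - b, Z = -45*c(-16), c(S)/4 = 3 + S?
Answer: -299848/85039 ≈ -3.5260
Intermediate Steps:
c(S) = 12 + 4*S (c(S) = 4*(3 + S) = 12 + 4*S)
Z = 2340 (Z = -45*(12 + 4*(-16)) = -45*(12 - 64) = -45*(-52) = 2340)
p(b, D) = 3 - b + (-220 + b)/(121 + D) (p(b, D) = 3 + ((b - 220)/(D + 121) - b) = 3 + ((-220 + b)/(121 + D) - b) = 3 + (-b + (-220 + b)/(121 + D)) = 3 - b + (-220 + b)/(121 + D))
(-39821 + Z)/(p(20, -57) + 10650) = (-39821 + 2340)/((143 - 120*20 + 3*(-57) - 1*(-57)*20)/(121 - 57) + 10650) = -37481/((143 - 2400 - 171 + 1140)/64 + 10650) = -37481/((1/64)*(-1288) + 10650) = -37481/(-161/8 + 10650) = -37481/85039/8 = -37481*8/85039 = -299848/85039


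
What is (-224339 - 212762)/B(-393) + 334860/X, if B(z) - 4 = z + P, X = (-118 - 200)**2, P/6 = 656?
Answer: -3584471092/29890569 ≈ -119.92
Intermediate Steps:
P = 3936 (P = 6*656 = 3936)
X = 101124 (X = (-318)**2 = 101124)
B(z) = 3940 + z (B(z) = 4 + (z + 3936) = 4 + (3936 + z) = 3940 + z)
(-224339 - 212762)/B(-393) + 334860/X = (-224339 - 212762)/(3940 - 393) + 334860/101124 = -437101/3547 + 334860*(1/101124) = -437101*1/3547 + 27905/8427 = -437101/3547 + 27905/8427 = -3584471092/29890569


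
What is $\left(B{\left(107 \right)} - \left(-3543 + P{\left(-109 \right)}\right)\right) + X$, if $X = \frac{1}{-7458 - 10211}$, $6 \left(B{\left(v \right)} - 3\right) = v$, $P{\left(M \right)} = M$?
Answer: $\frac{389371747}{106014} \approx 3672.8$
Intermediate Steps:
$B{\left(v \right)} = 3 + \frac{v}{6}$
$X = - \frac{1}{17669}$ ($X = \frac{1}{-17669} = - \frac{1}{17669} \approx -5.6596 \cdot 10^{-5}$)
$\left(B{\left(107 \right)} - \left(-3543 + P{\left(-109 \right)}\right)\right) + X = \left(\left(3 + \frac{1}{6} \cdot 107\right) + \left(3543 - -109\right)\right) - \frac{1}{17669} = \left(\left(3 + \frac{107}{6}\right) + \left(3543 + 109\right)\right) - \frac{1}{17669} = \left(\frac{125}{6} + 3652\right) - \frac{1}{17669} = \frac{22037}{6} - \frac{1}{17669} = \frac{389371747}{106014}$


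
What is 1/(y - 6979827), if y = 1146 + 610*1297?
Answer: -1/6187511 ≈ -1.6162e-7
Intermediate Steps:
y = 792316 (y = 1146 + 791170 = 792316)
1/(y - 6979827) = 1/(792316 - 6979827) = 1/(-6187511) = -1/6187511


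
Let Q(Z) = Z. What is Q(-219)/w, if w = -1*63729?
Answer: 1/291 ≈ 0.0034364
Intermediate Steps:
w = -63729
Q(-219)/w = -219/(-63729) = -219*(-1/63729) = 1/291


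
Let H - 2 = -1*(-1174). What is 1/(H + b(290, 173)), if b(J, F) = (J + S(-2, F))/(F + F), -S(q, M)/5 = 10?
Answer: 173/203568 ≈ 0.00084984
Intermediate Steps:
S(q, M) = -50 (S(q, M) = -5*10 = -50)
b(J, F) = (-50 + J)/(2*F) (b(J, F) = (J - 50)/(F + F) = (-50 + J)/((2*F)) = (-50 + J)*(1/(2*F)) = (-50 + J)/(2*F))
H = 1176 (H = 2 - 1*(-1174) = 2 + 1174 = 1176)
1/(H + b(290, 173)) = 1/(1176 + (1/2)*(-50 + 290)/173) = 1/(1176 + (1/2)*(1/173)*240) = 1/(1176 + 120/173) = 1/(203568/173) = 173/203568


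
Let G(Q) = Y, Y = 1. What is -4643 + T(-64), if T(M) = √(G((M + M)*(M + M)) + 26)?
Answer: -4643 + 3*√3 ≈ -4637.8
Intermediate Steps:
G(Q) = 1
T(M) = 3*√3 (T(M) = √(1 + 26) = √27 = 3*√3)
-4643 + T(-64) = -4643 + 3*√3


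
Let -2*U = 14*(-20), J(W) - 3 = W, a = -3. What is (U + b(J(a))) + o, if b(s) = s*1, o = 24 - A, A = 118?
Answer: 46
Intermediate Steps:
J(W) = 3 + W
o = -94 (o = 24 - 1*118 = 24 - 118 = -94)
U = 140 (U = -7*(-20) = -½*(-280) = 140)
b(s) = s
(U + b(J(a))) + o = (140 + (3 - 3)) - 94 = (140 + 0) - 94 = 140 - 94 = 46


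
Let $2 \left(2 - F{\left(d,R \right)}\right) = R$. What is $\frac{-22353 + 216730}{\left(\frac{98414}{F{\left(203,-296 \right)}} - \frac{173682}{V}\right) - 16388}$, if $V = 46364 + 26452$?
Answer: $- \frac{176921945400}{14321352473} \approx -12.354$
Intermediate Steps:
$F{\left(d,R \right)} = 2 - \frac{R}{2}$
$V = 72816$
$\frac{-22353 + 216730}{\left(\frac{98414}{F{\left(203,-296 \right)}} - \frac{173682}{V}\right) - 16388} = \frac{-22353 + 216730}{\left(\frac{98414}{2 - -148} - \frac{173682}{72816}\right) - 16388} = \frac{194377}{\left(\frac{98414}{2 + 148} - \frac{28947}{12136}\right) - 16388} = \frac{194377}{\left(\frac{98414}{150} - \frac{28947}{12136}\right) - 16388} = \frac{194377}{\left(98414 \cdot \frac{1}{150} - \frac{28947}{12136}\right) - 16388} = \frac{194377}{\left(\frac{49207}{75} - \frac{28947}{12136}\right) - 16388} = \frac{194377}{\frac{595005127}{910200} - 16388} = \frac{194377}{- \frac{14321352473}{910200}} = 194377 \left(- \frac{910200}{14321352473}\right) = - \frac{176921945400}{14321352473}$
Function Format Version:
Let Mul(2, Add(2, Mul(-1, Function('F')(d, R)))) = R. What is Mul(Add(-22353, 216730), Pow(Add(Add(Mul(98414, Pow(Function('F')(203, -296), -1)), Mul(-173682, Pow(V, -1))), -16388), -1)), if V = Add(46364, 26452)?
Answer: Rational(-176921945400, 14321352473) ≈ -12.354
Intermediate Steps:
Function('F')(d, R) = Add(2, Mul(Rational(-1, 2), R))
V = 72816
Mul(Add(-22353, 216730), Pow(Add(Add(Mul(98414, Pow(Function('F')(203, -296), -1)), Mul(-173682, Pow(V, -1))), -16388), -1)) = Mul(Add(-22353, 216730), Pow(Add(Add(Mul(98414, Pow(Add(2, Mul(Rational(-1, 2), -296)), -1)), Mul(-173682, Pow(72816, -1))), -16388), -1)) = Mul(194377, Pow(Add(Add(Mul(98414, Pow(Add(2, 148), -1)), Mul(-173682, Rational(1, 72816))), -16388), -1)) = Mul(194377, Pow(Add(Add(Mul(98414, Pow(150, -1)), Rational(-28947, 12136)), -16388), -1)) = Mul(194377, Pow(Add(Add(Mul(98414, Rational(1, 150)), Rational(-28947, 12136)), -16388), -1)) = Mul(194377, Pow(Add(Add(Rational(49207, 75), Rational(-28947, 12136)), -16388), -1)) = Mul(194377, Pow(Add(Rational(595005127, 910200), -16388), -1)) = Mul(194377, Pow(Rational(-14321352473, 910200), -1)) = Mul(194377, Rational(-910200, 14321352473)) = Rational(-176921945400, 14321352473)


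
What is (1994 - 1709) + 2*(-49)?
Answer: 187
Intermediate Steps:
(1994 - 1709) + 2*(-49) = 285 - 98 = 187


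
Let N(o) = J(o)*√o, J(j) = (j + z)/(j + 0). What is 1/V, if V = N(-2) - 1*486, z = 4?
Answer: I/(√2 - 486*I) ≈ -0.0020576 + 5.9874e-6*I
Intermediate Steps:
J(j) = (4 + j)/j (J(j) = (j + 4)/(j + 0) = (4 + j)/j)
N(o) = (4 + o)/√o (N(o) = ((4 + o)/o)*√o = (4 + o)/√o)
V = -486 - I*√2 (V = (4 - 2)/√(-2) - 1*486 = -I*√2/2*2 - 486 = -I*√2 - 486 = -486 - I*√2 ≈ -486.0 - 1.4142*I)
1/V = 1/(-486 - I*√2)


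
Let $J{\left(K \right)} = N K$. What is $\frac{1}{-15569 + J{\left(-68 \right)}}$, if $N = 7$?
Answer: $- \frac{1}{16045} \approx -6.2325 \cdot 10^{-5}$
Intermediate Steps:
$J{\left(K \right)} = 7 K$
$\frac{1}{-15569 + J{\left(-68 \right)}} = \frac{1}{-15569 + 7 \left(-68\right)} = \frac{1}{-15569 - 476} = \frac{1}{-16045} = - \frac{1}{16045}$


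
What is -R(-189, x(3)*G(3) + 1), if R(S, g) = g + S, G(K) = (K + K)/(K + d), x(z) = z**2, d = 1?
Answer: 349/2 ≈ 174.50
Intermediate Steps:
G(K) = 2*K/(1 + K) (G(K) = (K + K)/(K + 1) = (2*K)/(1 + K) = 2*K/(1 + K))
R(S, g) = S + g
-R(-189, x(3)*G(3) + 1) = -(-189 + (3**2*(2*3/(1 + 3)) + 1)) = -(-189 + (9*(2*3/4) + 1)) = -(-189 + (9*(2*3*(1/4)) + 1)) = -(-189 + (9*(3/2) + 1)) = -(-189 + (27/2 + 1)) = -(-189 + 29/2) = -1*(-349/2) = 349/2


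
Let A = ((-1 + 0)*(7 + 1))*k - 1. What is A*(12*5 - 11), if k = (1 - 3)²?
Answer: -1617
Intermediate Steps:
k = 4 (k = (-2)² = 4)
A = -33 (A = ((-1 + 0)*(7 + 1))*4 - 1 = -1*8*4 - 1 = -8*4 - 1 = -32 - 1 = -33)
A*(12*5 - 11) = -33*(12*5 - 11) = -33*(60 - 11) = -33*49 = -1617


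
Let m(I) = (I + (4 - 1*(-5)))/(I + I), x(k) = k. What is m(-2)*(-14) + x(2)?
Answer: 53/2 ≈ 26.500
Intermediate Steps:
m(I) = (9 + I)/(2*I) (m(I) = (I + (4 + 5))/((2*I)) = (I + 9)*(1/(2*I)) = (9 + I)*(1/(2*I)) = (9 + I)/(2*I))
m(-2)*(-14) + x(2) = ((½)*(9 - 2)/(-2))*(-14) + 2 = ((½)*(-½)*7)*(-14) + 2 = -7/4*(-14) + 2 = 49/2 + 2 = 53/2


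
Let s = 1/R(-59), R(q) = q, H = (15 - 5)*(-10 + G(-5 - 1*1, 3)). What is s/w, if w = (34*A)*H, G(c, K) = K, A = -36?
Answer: -1/5055120 ≈ -1.9782e-7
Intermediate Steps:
H = -70 (H = (15 - 5)*(-10 + 3) = 10*(-7) = -70)
w = 85680 (w = (34*(-36))*(-70) = -1224*(-70) = 85680)
s = -1/59 (s = 1/(-59) = -1/59 ≈ -0.016949)
s/w = -1/59/85680 = -1/59*1/85680 = -1/5055120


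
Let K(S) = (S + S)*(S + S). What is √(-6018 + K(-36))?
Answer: I*√834 ≈ 28.879*I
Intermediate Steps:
K(S) = 4*S² (K(S) = (2*S)*(2*S) = 4*S²)
√(-6018 + K(-36)) = √(-6018 + 4*(-36)²) = √(-6018 + 4*1296) = √(-6018 + 5184) = √(-834) = I*√834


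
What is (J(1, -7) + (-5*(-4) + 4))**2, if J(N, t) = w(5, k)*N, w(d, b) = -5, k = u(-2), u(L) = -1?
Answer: 361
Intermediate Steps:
k = -1
J(N, t) = -5*N
(J(1, -7) + (-5*(-4) + 4))**2 = (-5*1 + (-5*(-4) + 4))**2 = (-5 + (20 + 4))**2 = (-5 + 24)**2 = 19**2 = 361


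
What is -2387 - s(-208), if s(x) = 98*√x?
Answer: -2387 - 392*I*√13 ≈ -2387.0 - 1413.4*I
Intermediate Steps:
-2387 - s(-208) = -2387 - 98*√(-208) = -2387 - 98*4*I*√13 = -2387 - 392*I*√13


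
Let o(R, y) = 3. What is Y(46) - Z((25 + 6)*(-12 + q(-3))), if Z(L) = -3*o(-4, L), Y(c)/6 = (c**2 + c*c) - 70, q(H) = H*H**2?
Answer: 24981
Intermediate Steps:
q(H) = H**3
Y(c) = -420 + 12*c**2 (Y(c) = 6*((c**2 + c*c) - 70) = 6*((c**2 + c**2) - 70) = 6*(2*c**2 - 70) = 6*(-70 + 2*c**2) = -420 + 12*c**2)
Z(L) = -9 (Z(L) = -3*3 = -9)
Y(46) - Z((25 + 6)*(-12 + q(-3))) = (-420 + 12*46**2) - 1*(-9) = (-420 + 12*2116) + 9 = (-420 + 25392) + 9 = 24972 + 9 = 24981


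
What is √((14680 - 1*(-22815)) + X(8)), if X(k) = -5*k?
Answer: √37455 ≈ 193.53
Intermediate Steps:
√((14680 - 1*(-22815)) + X(8)) = √((14680 - 1*(-22815)) - 5*8) = √((14680 + 22815) - 40) = √(37495 - 40) = √37455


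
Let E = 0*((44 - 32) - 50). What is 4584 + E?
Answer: 4584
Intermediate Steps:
E = 0 (E = 0*(12 - 50) = 0*(-38) = 0)
4584 + E = 4584 + 0 = 4584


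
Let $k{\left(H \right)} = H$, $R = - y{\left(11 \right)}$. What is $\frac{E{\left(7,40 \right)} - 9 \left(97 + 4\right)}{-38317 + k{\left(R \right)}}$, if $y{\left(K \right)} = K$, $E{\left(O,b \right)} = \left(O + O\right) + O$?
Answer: $\frac{37}{1597} \approx 0.023168$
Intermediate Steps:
$E{\left(O,b \right)} = 3 O$ ($E{\left(O,b \right)} = 2 O + O = 3 O$)
$R = -11$ ($R = \left(-1\right) 11 = -11$)
$\frac{E{\left(7,40 \right)} - 9 \left(97 + 4\right)}{-38317 + k{\left(R \right)}} = \frac{3 \cdot 7 - 9 \left(97 + 4\right)}{-38317 - 11} = \frac{21 - 909}{-38328} = \left(21 - 909\right) \left(- \frac{1}{38328}\right) = \left(-888\right) \left(- \frac{1}{38328}\right) = \frac{37}{1597}$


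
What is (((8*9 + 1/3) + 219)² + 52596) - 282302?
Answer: -1303478/9 ≈ -1.4483e+5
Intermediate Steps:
(((8*9 + 1/3) + 219)² + 52596) - 282302 = (((72 + 1*(⅓)) + 219)² + 52596) - 282302 = (((72 + ⅓) + 219)² + 52596) - 282302 = ((217/3 + 219)² + 52596) - 282302 = ((874/3)² + 52596) - 282302 = (763876/9 + 52596) - 282302 = 1237240/9 - 282302 = -1303478/9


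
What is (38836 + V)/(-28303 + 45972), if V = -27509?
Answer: 11327/17669 ≈ 0.64107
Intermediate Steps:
(38836 + V)/(-28303 + 45972) = (38836 - 27509)/(-28303 + 45972) = 11327/17669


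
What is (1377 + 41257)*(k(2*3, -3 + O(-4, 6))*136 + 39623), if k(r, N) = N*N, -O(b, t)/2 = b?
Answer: 1834242582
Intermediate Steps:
O(b, t) = -2*b
k(r, N) = N**2
(1377 + 41257)*(k(2*3, -3 + O(-4, 6))*136 + 39623) = (1377 + 41257)*((-3 - 2*(-4))**2*136 + 39623) = 42634*((-3 + 8)**2*136 + 39623) = 42634*(5**2*136 + 39623) = 42634*(25*136 + 39623) = 42634*(3400 + 39623) = 42634*43023 = 1834242582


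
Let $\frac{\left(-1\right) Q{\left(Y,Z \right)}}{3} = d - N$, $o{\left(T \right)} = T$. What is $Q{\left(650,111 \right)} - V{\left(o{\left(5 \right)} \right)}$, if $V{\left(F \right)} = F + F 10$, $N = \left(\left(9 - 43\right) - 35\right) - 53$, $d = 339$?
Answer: $-1438$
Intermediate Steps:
$N = -122$ ($N = \left(-34 - 35\right) - 53 = -69 - 53 = -122$)
$V{\left(F \right)} = 11 F$ ($V{\left(F \right)} = F + 10 F = 11 F$)
$Q{\left(Y,Z \right)} = -1383$ ($Q{\left(Y,Z \right)} = - 3 \left(339 - -122\right) = - 3 \left(339 + 122\right) = \left(-3\right) 461 = -1383$)
$Q{\left(650,111 \right)} - V{\left(o{\left(5 \right)} \right)} = -1383 - 11 \cdot 5 = -1383 - 55 = -1438$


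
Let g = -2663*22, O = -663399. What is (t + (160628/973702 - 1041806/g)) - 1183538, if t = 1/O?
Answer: -1017929418956811361624/860086330419987 ≈ -1.1835e+6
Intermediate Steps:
g = -58586
t = -1/663399 (t = 1/(-663399) = -1/663399 ≈ -1.5074e-6)
(t + (160628/973702 - 1041806/g)) - 1183538 = (-1/663399 + (160628/973702 - 1041806/(-58586))) - 1183538 = (-1/663399 + (160628*(1/973702) - 1041806*(-1/58586))) - 1183538 = (-1/663399 + (80314/486851 + 520903/29293)) - 1183538 = (-1/663399 + 255954784455/14261326343) - 1183538 = 15436375799212382/860086330419987 - 1183538 = -1017929418956811361624/860086330419987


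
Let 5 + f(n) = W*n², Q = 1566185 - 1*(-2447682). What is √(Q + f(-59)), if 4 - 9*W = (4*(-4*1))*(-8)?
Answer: √35693114/3 ≈ 1991.5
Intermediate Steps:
W = -124/9 (W = 4/9 - 4*(-4*1)*(-8)/9 = 4/9 - 4*(-4)*(-8)/9 = 4/9 - (-16)*(-8)/9 = 4/9 - ⅑*128 = 4/9 - 128/9 = -124/9 ≈ -13.778)
Q = 4013867 (Q = 1566185 + 2447682 = 4013867)
f(n) = -5 - 124*n²/9
√(Q + f(-59)) = √(4013867 + (-5 - 124/9*(-59)²)) = √(4013867 + (-5 - 124/9*3481)) = √(4013867 + (-5 - 431644/9)) = √(4013867 - 431689/9) = √(35693114/9) = √35693114/3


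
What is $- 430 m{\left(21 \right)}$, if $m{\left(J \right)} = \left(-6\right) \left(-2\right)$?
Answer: $-5160$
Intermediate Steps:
$m{\left(J \right)} = 12$
$- 430 m{\left(21 \right)} = \left(-430\right) 12 = -5160$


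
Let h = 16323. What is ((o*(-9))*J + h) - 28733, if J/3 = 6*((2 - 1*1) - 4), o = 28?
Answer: 1198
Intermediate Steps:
J = -54 (J = 3*(6*((2 - 1*1) - 4)) = 3*(6*((2 - 1) - 4)) = 3*(6*(1 - 4)) = 3*(6*(-3)) = 3*(-18) = -54)
((o*(-9))*J + h) - 28733 = ((28*(-9))*(-54) + 16323) - 28733 = (-252*(-54) + 16323) - 28733 = (13608 + 16323) - 28733 = 29931 - 28733 = 1198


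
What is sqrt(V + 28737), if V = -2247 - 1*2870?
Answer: 2*sqrt(5905) ≈ 153.69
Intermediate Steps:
V = -5117 (V = -2247 - 2870 = -5117)
sqrt(V + 28737) = sqrt(-5117 + 28737) = sqrt(23620) = 2*sqrt(5905)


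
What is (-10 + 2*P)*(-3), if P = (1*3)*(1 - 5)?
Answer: 102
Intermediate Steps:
P = -12 (P = 3*(-4) = -12)
(-10 + 2*P)*(-3) = (-10 + 2*(-12))*(-3) = (-10 - 24)*(-3) = -34*(-3) = 102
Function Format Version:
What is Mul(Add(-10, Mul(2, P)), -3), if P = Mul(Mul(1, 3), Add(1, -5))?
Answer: 102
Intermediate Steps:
P = -12 (P = Mul(3, -4) = -12)
Mul(Add(-10, Mul(2, P)), -3) = Mul(Add(-10, Mul(2, -12)), -3) = Mul(Add(-10, -24), -3) = Mul(-34, -3) = 102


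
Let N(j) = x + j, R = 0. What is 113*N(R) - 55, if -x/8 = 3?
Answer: -2767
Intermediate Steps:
x = -24 (x = -8*3 = -24)
N(j) = -24 + j
113*N(R) - 55 = 113*(-24 + 0) - 55 = 113*(-24) - 55 = -2712 - 55 = -2767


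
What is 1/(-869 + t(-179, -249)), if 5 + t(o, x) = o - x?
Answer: -1/804 ≈ -0.0012438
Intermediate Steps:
t(o, x) = -5 + o - x (t(o, x) = -5 + (o - x) = -5 + o - x)
1/(-869 + t(-179, -249)) = 1/(-869 + (-5 - 179 - 1*(-249))) = 1/(-869 + (-5 - 179 + 249)) = 1/(-869 + 65) = 1/(-804) = -1/804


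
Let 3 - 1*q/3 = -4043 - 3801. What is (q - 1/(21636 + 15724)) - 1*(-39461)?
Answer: 2353754719/37360 ≈ 63002.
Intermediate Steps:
q = 23541 (q = 9 - 3*(-4043 - 3801) = 9 - 3*(-7844) = 9 + 23532 = 23541)
(q - 1/(21636 + 15724)) - 1*(-39461) = (23541 - 1/(21636 + 15724)) - 1*(-39461) = (23541 - 1/37360) + 39461 = 879491759/37360 + 39461 = 2353754719/37360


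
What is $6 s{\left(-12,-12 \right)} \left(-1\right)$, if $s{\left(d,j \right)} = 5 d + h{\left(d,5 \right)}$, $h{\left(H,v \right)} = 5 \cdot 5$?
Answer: $210$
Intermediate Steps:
$h{\left(H,v \right)} = 25$
$s{\left(d,j \right)} = 25 + 5 d$ ($s{\left(d,j \right)} = 5 d + 25 = 25 + 5 d$)
$6 s{\left(-12,-12 \right)} \left(-1\right) = 6 \left(25 + 5 \left(-12\right)\right) \left(-1\right) = 6 \left(25 - 60\right) \left(-1\right) = 6 \left(-35\right) \left(-1\right) = \left(-210\right) \left(-1\right) = 210$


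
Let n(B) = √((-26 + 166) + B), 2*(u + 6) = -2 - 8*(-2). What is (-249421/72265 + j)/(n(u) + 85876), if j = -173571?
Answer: -1077173388936736/532931773037275 + 12543357736*√141/532931773037275 ≈ -2.0209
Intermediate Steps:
u = 1 (u = -6 + (-2 - 8*(-2))/2 = -6 + (-2 + 16)/2 = -6 + (½)*14 = -6 + 7 = 1)
n(B) = √(140 + B)
(-249421/72265 + j)/(n(u) + 85876) = (-249421/72265 - 173571)/(√(140 + 1) + 85876) = (-249421*1/72265 - 173571)/(√141 + 85876) = (-249421/72265 - 173571)/(85876 + √141) = -12543357736/(72265*(85876 + √141))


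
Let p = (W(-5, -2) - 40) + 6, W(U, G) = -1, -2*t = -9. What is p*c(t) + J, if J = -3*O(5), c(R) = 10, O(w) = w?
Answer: -365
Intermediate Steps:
t = 9/2 (t = -½*(-9) = 9/2 ≈ 4.5000)
p = -35 (p = (-1 - 40) + 6 = -41 + 6 = -35)
J = -15 (J = -3*5 = -15)
p*c(t) + J = -35*10 - 15 = -350 - 15 = -365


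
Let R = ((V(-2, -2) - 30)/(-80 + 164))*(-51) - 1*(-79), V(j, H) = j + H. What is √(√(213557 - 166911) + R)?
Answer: √(19530 + 196*√46646)/14 ≈ 17.766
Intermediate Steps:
V(j, H) = H + j
R = 1395/14 (R = (((-2 - 2) - 30)/(-80 + 164))*(-51) - 1*(-79) = ((-4 - 30)/84)*(-51) + 79 = -34*1/84*(-51) + 79 = -17/42*(-51) + 79 = 289/14 + 79 = 1395/14 ≈ 99.643)
√(√(213557 - 166911) + R) = √(√(213557 - 166911) + 1395/14) = √(√46646 + 1395/14) = √(1395/14 + √46646)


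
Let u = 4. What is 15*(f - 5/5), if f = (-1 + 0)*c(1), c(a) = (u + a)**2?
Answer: -390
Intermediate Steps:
c(a) = (4 + a)**2
f = -25 (f = (-1 + 0)*(4 + 1)**2 = -1*5**2 = -1*25 = -25)
15*(f - 5/5) = 15*(-25 - 5/5) = 15*(-25 - 5*1/5) = 15*(-25 - 1) = 15*(-26) = -390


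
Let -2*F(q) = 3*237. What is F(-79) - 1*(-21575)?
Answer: 42439/2 ≈ 21220.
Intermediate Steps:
F(q) = -711/2 (F(q) = -3*237/2 = -½*711 = -711/2)
F(-79) - 1*(-21575) = -711/2 - 1*(-21575) = -711/2 + 21575 = 42439/2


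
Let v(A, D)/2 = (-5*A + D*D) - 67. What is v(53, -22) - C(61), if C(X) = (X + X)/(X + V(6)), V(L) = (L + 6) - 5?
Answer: 10275/34 ≈ 302.21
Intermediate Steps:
v(A, D) = -134 - 10*A + 2*D**2 (v(A, D) = 2*((-5*A + D*D) - 67) = 2*((-5*A + D**2) - 67) = 2*((D**2 - 5*A) - 67) = 2*(-67 + D**2 - 5*A) = -134 - 10*A + 2*D**2)
V(L) = 1 + L (V(L) = (6 + L) - 5 = 1 + L)
C(X) = 2*X/(7 + X) (C(X) = (X + X)/(X + (1 + 6)) = (2*X)/(X + 7) = (2*X)/(7 + X) = 2*X/(7 + X))
v(53, -22) - C(61) = (-134 - 10*53 + 2*(-22)**2) - 2*61/(7 + 61) = (-134 - 530 + 2*484) - 2*61/68 = (-134 - 530 + 968) - 2*61/68 = 304 - 1*61/34 = 304 - 61/34 = 10275/34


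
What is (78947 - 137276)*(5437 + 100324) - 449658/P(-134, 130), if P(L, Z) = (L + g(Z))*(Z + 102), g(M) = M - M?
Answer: -95889900062907/15544 ≈ -6.1689e+9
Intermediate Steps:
g(M) = 0
P(L, Z) = L*(102 + Z) (P(L, Z) = (L + 0)*(Z + 102) = L*(102 + Z))
(78947 - 137276)*(5437 + 100324) - 449658/P(-134, 130) = (78947 - 137276)*(5437 + 100324) - 449658*(-1/(134*(102 + 130))) = -58329*105761 - 449658/((-134*232)) = -6168933369 - 449658/(-31088) = -6168933369 - 449658*(-1/31088) = -6168933369 + 224829/15544 = -95889900062907/15544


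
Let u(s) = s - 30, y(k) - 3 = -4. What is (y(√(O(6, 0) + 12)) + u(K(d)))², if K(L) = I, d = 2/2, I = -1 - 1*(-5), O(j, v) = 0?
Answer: 729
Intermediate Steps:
I = 4 (I = -1 + 5 = 4)
y(k) = -1 (y(k) = 3 - 4 = -1)
d = 1 (d = 2*(½) = 1)
K(L) = 4
u(s) = -30 + s
(y(√(O(6, 0) + 12)) + u(K(d)))² = (-1 + (-30 + 4))² = (-1 - 26)² = (-27)² = 729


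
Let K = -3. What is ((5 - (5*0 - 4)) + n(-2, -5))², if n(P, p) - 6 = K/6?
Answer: 841/4 ≈ 210.25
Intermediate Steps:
n(P, p) = 11/2 (n(P, p) = 6 - 3/6 = 6 - 3*⅙ = 6 - ½ = 11/2)
((5 - (5*0 - 4)) + n(-2, -5))² = ((5 - (5*0 - 4)) + 11/2)² = ((5 - (0 - 4)) + 11/2)² = ((5 - 1*(-4)) + 11/2)² = ((5 + 4) + 11/2)² = (9 + 11/2)² = (29/2)² = 841/4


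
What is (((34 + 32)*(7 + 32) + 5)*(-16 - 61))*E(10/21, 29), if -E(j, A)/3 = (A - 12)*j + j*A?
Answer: 13049740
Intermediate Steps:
E(j, A) = -3*A*j - 3*j*(-12 + A) (E(j, A) = -3*((A - 12)*j + j*A) = -3*((-12 + A)*j + A*j) = -3*(j*(-12 + A) + A*j) = -3*(A*j + j*(-12 + A)) = -3*A*j - 3*j*(-12 + A))
(((34 + 32)*(7 + 32) + 5)*(-16 - 61))*E(10/21, 29) = (((34 + 32)*(7 + 32) + 5)*(-16 - 61))*(6*(10/21)*(6 - 1*29)) = ((66*39 + 5)*(-77))*(6*(10*(1/21))*(6 - 29)) = ((2574 + 5)*(-77))*(6*(10/21)*(-23)) = (2579*(-77))*(-460/7) = -198583*(-460/7) = 13049740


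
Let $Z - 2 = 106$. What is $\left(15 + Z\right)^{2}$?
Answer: $15129$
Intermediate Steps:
$Z = 108$ ($Z = 2 + 106 = 108$)
$\left(15 + Z\right)^{2} = \left(15 + 108\right)^{2} = 123^{2} = 15129$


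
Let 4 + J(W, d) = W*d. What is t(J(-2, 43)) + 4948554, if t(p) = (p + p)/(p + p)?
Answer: 4948555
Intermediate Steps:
J(W, d) = -4 + W*d
t(p) = 1 (t(p) = (2*p)/((2*p)) = (2*p)*(1/(2*p)) = 1)
t(J(-2, 43)) + 4948554 = 1 + 4948554 = 4948555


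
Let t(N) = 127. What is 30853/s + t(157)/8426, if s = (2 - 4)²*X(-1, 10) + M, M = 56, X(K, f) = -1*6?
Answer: 129985721/134816 ≈ 964.17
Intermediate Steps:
X(K, f) = -6
s = 32 (s = (2 - 4)²*(-6) + 56 = (-2)²*(-6) + 56 = 4*(-6) + 56 = -24 + 56 = 32)
30853/s + t(157)/8426 = 30853/32 + 127/8426 = 129985721/134816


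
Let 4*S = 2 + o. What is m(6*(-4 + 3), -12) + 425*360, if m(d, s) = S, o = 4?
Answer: 306003/2 ≈ 1.5300e+5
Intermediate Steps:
S = 3/2 (S = (2 + 4)/4 = (¼)*6 = 3/2 ≈ 1.5000)
m(d, s) = 3/2
m(6*(-4 + 3), -12) + 425*360 = 3/2 + 425*360 = 3/2 + 153000 = 306003/2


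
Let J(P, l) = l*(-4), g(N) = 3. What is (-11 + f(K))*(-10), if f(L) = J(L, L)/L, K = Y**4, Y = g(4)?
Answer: 150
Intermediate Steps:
J(P, l) = -4*l
Y = 3
K = 81 (K = 3**4 = 81)
f(L) = -4 (f(L) = (-4*L)/L = -4)
(-11 + f(K))*(-10) = (-11 - 4)*(-10) = -15*(-10) = 150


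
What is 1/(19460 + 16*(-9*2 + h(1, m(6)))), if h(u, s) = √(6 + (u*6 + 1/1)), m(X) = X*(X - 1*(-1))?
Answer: 4793/91890564 - √13/22972641 ≈ 5.2003e-5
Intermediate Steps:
m(X) = X*(1 + X) (m(X) = X*(X + 1) = X*(1 + X))
h(u, s) = √(7 + 6*u) (h(u, s) = √(6 + (6*u + 1)) = √(6 + (1 + 6*u)) = √(7 + 6*u))
1/(19460 + 16*(-9*2 + h(1, m(6)))) = 1/(19460 + 16*(-9*2 + √(7 + 6*1))) = 1/(19460 + 16*(-18 + √(7 + 6))) = 1/(19460 + 16*(-18 + √13)) = 1/(19460 + (-288 + 16*√13)) = 1/(19172 + 16*√13)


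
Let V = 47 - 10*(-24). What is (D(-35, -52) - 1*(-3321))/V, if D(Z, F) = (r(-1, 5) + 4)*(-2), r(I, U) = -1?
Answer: 3315/287 ≈ 11.551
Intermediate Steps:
D(Z, F) = -6 (D(Z, F) = (-1 + 4)*(-2) = 3*(-2) = -6)
V = 287 (V = 47 + 240 = 287)
(D(-35, -52) - 1*(-3321))/V = (-6 - 1*(-3321))/287 = (-6 + 3321)*(1/287) = 3315*(1/287) = 3315/287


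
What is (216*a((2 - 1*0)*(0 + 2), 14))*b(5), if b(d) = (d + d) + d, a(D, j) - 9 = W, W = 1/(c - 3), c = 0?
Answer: 28080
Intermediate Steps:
W = -⅓ (W = 1/(0 - 3) = 1/(-3) = -⅓ ≈ -0.33333)
a(D, j) = 26/3 (a(D, j) = 9 - ⅓ = 26/3)
b(d) = 3*d (b(d) = 2*d + d = 3*d)
(216*a((2 - 1*0)*(0 + 2), 14))*b(5) = (216*(26/3))*(3*5) = 1872*15 = 28080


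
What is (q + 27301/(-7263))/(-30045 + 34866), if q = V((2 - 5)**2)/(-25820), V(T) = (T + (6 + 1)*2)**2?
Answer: -708753947/904085311860 ≈ -0.00078395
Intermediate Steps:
V(T) = (14 + T)**2 (V(T) = (T + 7*2)**2 = (T + 14)**2 = (14 + T)**2)
q = -529/25820 (q = (14 + (2 - 5)**2)**2/(-25820) = (14 + (-3)**2)**2*(-1/25820) = (14 + 9)**2*(-1/25820) = 23**2*(-1/25820) = 529*(-1/25820) = -529/25820 ≈ -0.020488)
(q + 27301/(-7263))/(-30045 + 34866) = (-529/25820 + 27301/(-7263))/(-30045 + 34866) = (-529/25820 + 27301*(-1/7263))/4821 = (-529/25820 - 27301/7263)*(1/4821) = -708753947/187530660*1/4821 = -708753947/904085311860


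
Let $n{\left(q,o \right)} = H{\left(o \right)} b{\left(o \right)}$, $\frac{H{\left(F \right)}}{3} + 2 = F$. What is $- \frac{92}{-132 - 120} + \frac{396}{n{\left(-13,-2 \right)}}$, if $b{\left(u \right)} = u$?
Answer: $\frac{2125}{126} \approx 16.865$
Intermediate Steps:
$H{\left(F \right)} = -6 + 3 F$
$n{\left(q,o \right)} = o \left(-6 + 3 o\right)$ ($n{\left(q,o \right)} = \left(-6 + 3 o\right) o = o \left(-6 + 3 o\right)$)
$- \frac{92}{-132 - 120} + \frac{396}{n{\left(-13,-2 \right)}} = - \frac{92}{-132 - 120} + \frac{396}{3 \left(-2\right) \left(-2 - 2\right)} = - \frac{92}{-132 - 120} + \frac{396}{3 \left(-2\right) \left(-4\right)} = - \frac{92}{-252} + \frac{396}{24} = \left(-92\right) \left(- \frac{1}{252}\right) + 396 \cdot \frac{1}{24} = \frac{23}{63} + \frac{33}{2} = \frac{2125}{126}$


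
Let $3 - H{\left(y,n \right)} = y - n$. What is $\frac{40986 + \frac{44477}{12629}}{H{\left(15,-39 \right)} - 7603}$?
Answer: $- \frac{517656671}{96662366} \approx -5.3553$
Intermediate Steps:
$H{\left(y,n \right)} = 3 + n - y$ ($H{\left(y,n \right)} = 3 - \left(y - n\right) = 3 + \left(n - y\right) = 3 + n - y$)
$\frac{40986 + \frac{44477}{12629}}{H{\left(15,-39 \right)} - 7603} = \frac{40986 + \frac{44477}{12629}}{\left(3 - 39 - 15\right) - 7603} = \frac{40986 + 44477 \cdot \frac{1}{12629}}{\left(3 - 39 - 15\right) - 7603} = \frac{40986 + \frac{44477}{12629}}{-51 - 7603} = \frac{517656671}{12629 \left(-7654\right)} = \frac{517656671}{12629} \left(- \frac{1}{7654}\right) = - \frac{517656671}{96662366}$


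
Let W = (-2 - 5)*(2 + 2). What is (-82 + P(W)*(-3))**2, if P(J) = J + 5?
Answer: 169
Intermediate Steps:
W = -28 (W = -7*4 = -28)
P(J) = 5 + J
(-82 + P(W)*(-3))**2 = (-82 + (5 - 28)*(-3))**2 = (-82 - 23*(-3))**2 = (-82 + 69)**2 = (-13)**2 = 169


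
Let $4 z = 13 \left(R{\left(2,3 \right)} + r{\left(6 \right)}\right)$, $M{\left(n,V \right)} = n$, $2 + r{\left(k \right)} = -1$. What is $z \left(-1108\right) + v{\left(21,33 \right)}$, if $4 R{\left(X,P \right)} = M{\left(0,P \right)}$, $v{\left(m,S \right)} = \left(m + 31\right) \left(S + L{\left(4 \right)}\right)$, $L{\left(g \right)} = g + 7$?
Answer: $13091$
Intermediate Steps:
$L{\left(g \right)} = 7 + g$
$r{\left(k \right)} = -3$ ($r{\left(k \right)} = -2 - 1 = -3$)
$v{\left(m,S \right)} = \left(11 + S\right) \left(31 + m\right)$ ($v{\left(m,S \right)} = \left(m + 31\right) \left(S + \left(7 + 4\right)\right) = \left(31 + m\right) \left(S + 11\right) = \left(31 + m\right) \left(11 + S\right) = \left(11 + S\right) \left(31 + m\right)$)
$R{\left(X,P \right)} = 0$ ($R{\left(X,P \right)} = \frac{1}{4} \cdot 0 = 0$)
$z = - \frac{39}{4}$ ($z = \frac{13 \left(0 - 3\right)}{4} = \frac{13 \left(-3\right)}{4} = \frac{1}{4} \left(-39\right) = - \frac{39}{4} \approx -9.75$)
$z \left(-1108\right) + v{\left(21,33 \right)} = \left(- \frac{39}{4}\right) \left(-1108\right) + \left(341 + 11 \cdot 21 + 31 \cdot 33 + 33 \cdot 21\right) = 10803 + \left(341 + 231 + 1023 + 693\right) = 10803 + 2288 = 13091$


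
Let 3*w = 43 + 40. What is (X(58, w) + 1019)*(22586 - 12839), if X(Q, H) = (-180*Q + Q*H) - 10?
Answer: -76283271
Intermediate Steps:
w = 83/3 (w = (43 + 40)/3 = (1/3)*83 = 83/3 ≈ 27.667)
X(Q, H) = -10 - 180*Q + H*Q (X(Q, H) = (-180*Q + H*Q) - 10 = -10 - 180*Q + H*Q)
(X(58, w) + 1019)*(22586 - 12839) = ((-10 - 180*58 + (83/3)*58) + 1019)*(22586 - 12839) = ((-10 - 10440 + 4814/3) + 1019)*9747 = (-26536/3 + 1019)*9747 = -23479/3*9747 = -76283271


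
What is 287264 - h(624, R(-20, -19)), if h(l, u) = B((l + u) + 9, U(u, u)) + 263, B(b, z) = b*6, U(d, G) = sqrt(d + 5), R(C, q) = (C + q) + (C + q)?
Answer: 283671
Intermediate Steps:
R(C, q) = 2*C + 2*q
U(d, G) = sqrt(5 + d)
B(b, z) = 6*b
h(l, u) = 317 + 6*l + 6*u (h(l, u) = 6*((l + u) + 9) + 263 = 6*(9 + l + u) + 263 = (54 + 6*l + 6*u) + 263 = 317 + 6*l + 6*u)
287264 - h(624, R(-20, -19)) = 287264 - (317 + 6*624 + 6*(2*(-20) + 2*(-19))) = 287264 - (317 + 3744 + 6*(-40 - 38)) = 287264 - (317 + 3744 + 6*(-78)) = 287264 - (317 + 3744 - 468) = 287264 - 1*3593 = 287264 - 3593 = 283671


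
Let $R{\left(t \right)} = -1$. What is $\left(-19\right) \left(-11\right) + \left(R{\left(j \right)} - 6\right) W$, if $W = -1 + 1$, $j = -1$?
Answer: $209$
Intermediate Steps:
$W = 0$
$\left(-19\right) \left(-11\right) + \left(R{\left(j \right)} - 6\right) W = \left(-19\right) \left(-11\right) + \left(-1 - 6\right) 0 = 209 - 0 = 209 + 0 = 209$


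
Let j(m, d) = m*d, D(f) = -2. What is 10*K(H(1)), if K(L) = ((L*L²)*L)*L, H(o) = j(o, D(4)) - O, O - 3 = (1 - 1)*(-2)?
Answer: -31250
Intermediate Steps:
O = 3 (O = 3 + (1 - 1)*(-2) = 3 + 0*(-2) = 3 + 0 = 3)
j(m, d) = d*m
H(o) = -3 - 2*o (H(o) = -2*o - 1*3 = -2*o - 3 = -3 - 2*o)
K(L) = L⁵ (K(L) = (L³*L)*L = L⁴*L = L⁵)
10*K(H(1)) = 10*(-3 - 2*1)⁵ = 10*(-3 - 2)⁵ = 10*(-5)⁵ = 10*(-3125) = -31250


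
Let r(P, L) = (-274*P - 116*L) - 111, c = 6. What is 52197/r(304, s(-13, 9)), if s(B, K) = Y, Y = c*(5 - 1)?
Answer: -52197/86191 ≈ -0.60560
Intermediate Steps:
Y = 24 (Y = 6*(5 - 1) = 6*4 = 24)
s(B, K) = 24
r(P, L) = -111 - 274*P - 116*L
52197/r(304, s(-13, 9)) = 52197/(-111 - 274*304 - 116*24) = 52197/(-111 - 83296 - 2784) = 52197/(-86191) = 52197*(-1/86191) = -52197/86191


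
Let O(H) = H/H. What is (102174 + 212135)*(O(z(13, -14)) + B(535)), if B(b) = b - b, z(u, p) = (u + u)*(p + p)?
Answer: 314309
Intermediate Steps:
z(u, p) = 4*p*u (z(u, p) = (2*u)*(2*p) = 4*p*u)
O(H) = 1
B(b) = 0
(102174 + 212135)*(O(z(13, -14)) + B(535)) = (102174 + 212135)*(1 + 0) = 314309*1 = 314309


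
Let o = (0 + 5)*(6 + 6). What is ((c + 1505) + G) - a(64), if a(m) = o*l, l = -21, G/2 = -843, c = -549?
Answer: 530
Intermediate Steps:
G = -1686 (G = 2*(-843) = -1686)
o = 60 (o = 5*12 = 60)
a(m) = -1260 (a(m) = 60*(-21) = -1260)
((c + 1505) + G) - a(64) = ((-549 + 1505) - 1686) - 1*(-1260) = (956 - 1686) + 1260 = -730 + 1260 = 530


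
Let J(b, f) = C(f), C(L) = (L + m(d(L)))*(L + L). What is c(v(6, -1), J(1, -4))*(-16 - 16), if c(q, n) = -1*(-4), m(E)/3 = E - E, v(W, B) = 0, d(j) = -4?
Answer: -128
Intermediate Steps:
m(E) = 0 (m(E) = 3*(E - E) = 3*0 = 0)
C(L) = 2*L**2 (C(L) = (L + 0)*(L + L) = L*(2*L) = 2*L**2)
J(b, f) = 2*f**2
c(q, n) = 4
c(v(6, -1), J(1, -4))*(-16 - 16) = 4*(-16 - 16) = 4*(-32) = -128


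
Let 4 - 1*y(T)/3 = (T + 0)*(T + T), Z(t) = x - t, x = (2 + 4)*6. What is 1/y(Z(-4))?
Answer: -1/9588 ≈ -0.00010430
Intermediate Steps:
x = 36 (x = 6*6 = 36)
Z(t) = 36 - t
y(T) = 12 - 6*T**2 (y(T) = 12 - 3*(T + 0)*(T + T) = 12 - 3*T*2*T = 12 - 6*T**2)
1/y(Z(-4)) = 1/(12 - 6*(36 - 1*(-4))**2) = 1/(12 - 6*(36 + 4)**2) = 1/(12 - 6*40**2) = 1/(12 - 6*1600) = 1/(12 - 9600) = 1/(-9588) = -1/9588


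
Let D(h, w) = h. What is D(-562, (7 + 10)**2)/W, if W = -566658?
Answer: 281/283329 ≈ 0.00099178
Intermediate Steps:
D(-562, (7 + 10)**2)/W = -562/(-566658) = -562*(-1/566658) = 281/283329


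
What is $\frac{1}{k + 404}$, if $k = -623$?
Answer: $- \frac{1}{219} \approx -0.0045662$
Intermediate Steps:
$\frac{1}{k + 404} = \frac{1}{-623 + 404} = \frac{1}{-219} = - \frac{1}{219}$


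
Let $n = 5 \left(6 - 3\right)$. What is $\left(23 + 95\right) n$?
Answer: $1770$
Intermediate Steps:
$n = 15$ ($n = 5 \cdot 3 = 15$)
$\left(23 + 95\right) n = \left(23 + 95\right) 15 = 118 \cdot 15 = 1770$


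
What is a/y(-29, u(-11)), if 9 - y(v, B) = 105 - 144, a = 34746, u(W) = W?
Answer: 5791/8 ≈ 723.88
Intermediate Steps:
y(v, B) = 48 (y(v, B) = 9 - (105 - 144) = 9 - 1*(-39) = 9 + 39 = 48)
a/y(-29, u(-11)) = 34746/48 = 34746*(1/48) = 5791/8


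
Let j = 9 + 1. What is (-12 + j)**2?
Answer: 4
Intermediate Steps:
j = 10
(-12 + j)**2 = (-12 + 10)**2 = (-2)**2 = 4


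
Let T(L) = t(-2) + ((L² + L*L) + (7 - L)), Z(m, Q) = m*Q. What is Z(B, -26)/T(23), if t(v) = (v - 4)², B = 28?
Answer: -52/77 ≈ -0.67532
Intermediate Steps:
Z(m, Q) = Q*m
t(v) = (-4 + v)²
T(L) = 43 - L + 2*L² (T(L) = (-4 - 2)² + ((L² + L*L) + (7 - L)) = (-6)² + ((L² + L²) + (7 - L)) = 36 + (2*L² + (7 - L)) = 36 + (7 - L + 2*L²) = 43 - L + 2*L²)
Z(B, -26)/T(23) = (-26*28)/(43 - 1*23 + 2*23²) = -728/(43 - 23 + 2*529) = -728/(43 - 23 + 1058) = -728/1078 = -728*1/1078 = -52/77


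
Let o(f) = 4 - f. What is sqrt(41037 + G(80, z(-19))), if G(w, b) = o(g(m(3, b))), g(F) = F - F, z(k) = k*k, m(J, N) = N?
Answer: sqrt(41041) ≈ 202.59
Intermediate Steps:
z(k) = k**2
g(F) = 0
G(w, b) = 4 (G(w, b) = 4 - 1*0 = 4 + 0 = 4)
sqrt(41037 + G(80, z(-19))) = sqrt(41037 + 4) = sqrt(41041)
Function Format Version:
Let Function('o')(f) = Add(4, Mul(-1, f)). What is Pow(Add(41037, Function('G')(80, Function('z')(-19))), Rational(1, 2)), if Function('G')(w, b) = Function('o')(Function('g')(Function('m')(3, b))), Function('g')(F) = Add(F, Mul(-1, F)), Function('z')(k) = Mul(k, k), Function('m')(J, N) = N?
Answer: Pow(41041, Rational(1, 2)) ≈ 202.59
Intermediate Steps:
Function('z')(k) = Pow(k, 2)
Function('g')(F) = 0
Function('G')(w, b) = 4 (Function('G')(w, b) = Add(4, Mul(-1, 0)) = Add(4, 0) = 4)
Pow(Add(41037, Function('G')(80, Function('z')(-19))), Rational(1, 2)) = Pow(Add(41037, 4), Rational(1, 2)) = Pow(41041, Rational(1, 2))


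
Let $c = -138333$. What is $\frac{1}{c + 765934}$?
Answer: $\frac{1}{627601} \approx 1.5934 \cdot 10^{-6}$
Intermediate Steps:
$\frac{1}{c + 765934} = \frac{1}{-138333 + 765934} = \frac{1}{627601}$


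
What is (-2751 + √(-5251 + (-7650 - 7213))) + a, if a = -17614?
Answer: -20365 + I*√20114 ≈ -20365.0 + 141.82*I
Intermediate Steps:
(-2751 + √(-5251 + (-7650 - 7213))) + a = (-2751 + √(-5251 + (-7650 - 7213))) - 17614 = (-2751 + √(-5251 - 14863)) - 17614 = (-2751 + √(-20114)) - 17614 = (-2751 + I*√20114) - 17614 = -20365 + I*√20114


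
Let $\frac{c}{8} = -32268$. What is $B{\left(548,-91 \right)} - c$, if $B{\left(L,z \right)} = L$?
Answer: $258692$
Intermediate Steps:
$c = -258144$ ($c = 8 \left(-32268\right) = -258144$)
$B{\left(548,-91 \right)} - c = 548 - -258144 = 548 + 258144 = 258692$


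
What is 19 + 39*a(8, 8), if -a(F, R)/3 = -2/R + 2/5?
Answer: 29/20 ≈ 1.4500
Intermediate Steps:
a(F, R) = -6/5 + 6/R (a(F, R) = -3*(-2/R + 2/5) = -3*(2/5 - 2/R) = -6/5 + 6/R)
19 + 39*a(8, 8) = 19 + 39*(-6/5 + 6/8) = 19 + 39*(-6/5 + 6*(1/8)) = 19 + 39*(-6/5 + 3/4) = 19 + 39*(-9/20) = 19 - 351/20 = 29/20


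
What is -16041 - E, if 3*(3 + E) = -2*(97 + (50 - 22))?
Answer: -47864/3 ≈ -15955.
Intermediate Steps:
E = -259/3 (E = -3 + (-2*(97 + (50 - 22)))/3 = -3 + (-2*(97 + 28))/3 = -3 + (-2*125)/3 = -3 + (⅓)*(-250) = -3 - 250/3 = -259/3 ≈ -86.333)
-16041 - E = -16041 - 1*(-259/3) = -16041 + 259/3 = -47864/3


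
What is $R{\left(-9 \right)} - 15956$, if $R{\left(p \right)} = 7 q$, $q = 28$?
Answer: $-15760$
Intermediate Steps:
$R{\left(p \right)} = 196$ ($R{\left(p \right)} = 7 \cdot 28 = 196$)
$R{\left(-9 \right)} - 15956 = 196 - 15956 = -15760$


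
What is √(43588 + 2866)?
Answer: √46454 ≈ 215.53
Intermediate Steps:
√(43588 + 2866) = √46454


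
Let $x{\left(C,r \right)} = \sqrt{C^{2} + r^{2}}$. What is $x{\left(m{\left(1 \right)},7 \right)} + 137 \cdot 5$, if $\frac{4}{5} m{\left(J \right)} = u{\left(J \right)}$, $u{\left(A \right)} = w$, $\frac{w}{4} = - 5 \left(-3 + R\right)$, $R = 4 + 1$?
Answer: $685 + \sqrt{2549} \approx 735.49$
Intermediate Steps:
$R = 5$
$w = -40$ ($w = 4 \left(- 5 \left(-3 + 5\right)\right) = 4 \left(\left(-5\right) 2\right) = 4 \left(-10\right) = -40$)
$u{\left(A \right)} = -40$
$m{\left(J \right)} = -50$ ($m{\left(J \right)} = \frac{5}{4} \left(-40\right) = -50$)
$x{\left(m{\left(1 \right)},7 \right)} + 137 \cdot 5 = \sqrt{\left(-50\right)^{2} + 7^{2}} + 137 \cdot 5 = \sqrt{2500 + 49} + 685 = \sqrt{2549} + 685 = 685 + \sqrt{2549}$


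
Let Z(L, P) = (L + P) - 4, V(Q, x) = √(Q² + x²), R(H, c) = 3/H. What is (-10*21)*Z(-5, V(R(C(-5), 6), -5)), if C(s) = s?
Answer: 1890 - 42*√634 ≈ 832.47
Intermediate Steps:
Z(L, P) = -4 + L + P
(-10*21)*Z(-5, V(R(C(-5), 6), -5)) = (-10*21)*(-4 - 5 + √((3/(-5))² + (-5)²)) = -210*(-4 - 5 + √((3*(-⅕))² + 25)) = -210*(-4 - 5 + √((-⅗)² + 25)) = -210*(-4 - 5 + √(9/25 + 25)) = -210*(-4 - 5 + √(634/25)) = -210*(-4 - 5 + √634/5) = -210*(-9 + √634/5) = 1890 - 42*√634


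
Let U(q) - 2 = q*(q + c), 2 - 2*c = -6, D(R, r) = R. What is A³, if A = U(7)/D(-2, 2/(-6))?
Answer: -493039/8 ≈ -61630.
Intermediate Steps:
c = 4 (c = 1 - ½*(-6) = 1 + 3 = 4)
U(q) = 2 + q*(4 + q) (U(q) = 2 + q*(q + 4) = 2 + q*(4 + q))
A = -79/2 (A = (2 + 7² + 4*7)/(-2) = (2 + 49 + 28)*(-½) = 79*(-½) = -79/2 ≈ -39.500)
A³ = (-79/2)³ = -493039/8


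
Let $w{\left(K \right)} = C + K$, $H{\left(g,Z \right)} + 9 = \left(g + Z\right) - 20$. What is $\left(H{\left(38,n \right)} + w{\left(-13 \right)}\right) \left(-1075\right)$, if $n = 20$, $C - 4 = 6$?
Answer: $-27950$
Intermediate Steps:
$C = 10$ ($C = 4 + 6 = 10$)
$H{\left(g,Z \right)} = -29 + Z + g$ ($H{\left(g,Z \right)} = -9 - \left(20 - Z - g\right) = -9 + \left(-20 + Z + g\right) = -29 + Z + g$)
$w{\left(K \right)} = 10 + K$
$\left(H{\left(38,n \right)} + w{\left(-13 \right)}\right) \left(-1075\right) = \left(\left(-29 + 20 + 38\right) + \left(10 - 13\right)\right) \left(-1075\right) = \left(29 - 3\right) \left(-1075\right) = 26 \left(-1075\right) = -27950$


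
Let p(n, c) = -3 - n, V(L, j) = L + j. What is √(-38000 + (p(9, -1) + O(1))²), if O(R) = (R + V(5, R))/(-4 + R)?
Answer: I*√340151/3 ≈ 194.41*I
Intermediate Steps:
O(R) = (5 + 2*R)/(-4 + R) (O(R) = (R + (5 + R))/(-4 + R) = (5 + 2*R)/(-4 + R))
√(-38000 + (p(9, -1) + O(1))²) = √(-38000 + ((-3 - 1*9) + (5 + 2*1)/(-4 + 1))²) = √(-38000 + ((-3 - 9) + (5 + 2)/(-3))²) = √(-38000 + (-12 - ⅓*7)²) = √(-38000 + (-12 - 7/3)²) = √(-38000 + (-43/3)²) = √(-38000 + 1849/9) = √(-340151/9) = I*√340151/3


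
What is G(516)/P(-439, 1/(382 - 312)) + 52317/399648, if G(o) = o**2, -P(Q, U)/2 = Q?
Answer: 17742435369/58481824 ≈ 303.38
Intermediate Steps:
P(Q, U) = -2*Q
G(516)/P(-439, 1/(382 - 312)) + 52317/399648 = 516**2/((-2*(-439))) + 52317/399648 = 266256/878 + 52317*(1/399648) = 266256*(1/878) + 17439/133216 = 133128/439 + 17439/133216 = 17742435369/58481824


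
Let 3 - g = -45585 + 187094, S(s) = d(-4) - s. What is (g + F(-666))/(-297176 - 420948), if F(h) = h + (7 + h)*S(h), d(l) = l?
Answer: 289215/359062 ≈ 0.80547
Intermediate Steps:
S(s) = -4 - s
g = -141506 (g = 3 - (-45585 + 187094) = 3 - 1*141509 = 3 - 141509 = -141506)
F(h) = h + (-4 - h)*(7 + h) (F(h) = h + (7 + h)*(-4 - h) = h + (-4 - h)*(7 + h))
(g + F(-666))/(-297176 - 420948) = (-141506 + (-28 - 1*(-666)**2 - 10*(-666)))/(-297176 - 420948) = (-141506 + (-28 - 1*443556 + 6660))/(-718124) = (-141506 + (-28 - 443556 + 6660))*(-1/718124) = (-141506 - 436924)*(-1/718124) = -578430*(-1/718124) = 289215/359062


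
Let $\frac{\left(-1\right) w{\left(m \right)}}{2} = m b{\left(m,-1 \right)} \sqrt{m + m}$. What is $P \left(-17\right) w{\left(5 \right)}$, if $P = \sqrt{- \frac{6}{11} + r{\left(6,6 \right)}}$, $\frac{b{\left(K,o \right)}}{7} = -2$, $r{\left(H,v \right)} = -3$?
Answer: $- \frac{2380 i \sqrt{4290}}{11} \approx - 14171.0 i$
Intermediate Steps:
$b{\left(K,o \right)} = -14$ ($b{\left(K,o \right)} = 7 \left(-2\right) = -14$)
$w{\left(m \right)} = 28 \sqrt{2} m^{\frac{3}{2}}$ ($w{\left(m \right)} = - 2 m \left(-14\right) \sqrt{m + m} = - 2 - 14 m \sqrt{2 m} = - 2 - 14 m \sqrt{2} \sqrt{m} = - 2 \left(- 14 \sqrt{2} m^{\frac{3}{2}}\right) = 28 \sqrt{2} m^{\frac{3}{2}}$)
$P = \frac{i \sqrt{429}}{11}$ ($P = \sqrt{- \frac{6}{11} - 3} = \sqrt{- \frac{39}{11}} = \frac{i \sqrt{429}}{11} \approx 1.8829 i$)
$P \left(-17\right) w{\left(5 \right)} = \frac{i \sqrt{429}}{11} \left(-17\right) 28 \sqrt{2} \cdot 5^{\frac{3}{2}} = - \frac{17 i \sqrt{429}}{11} \cdot 28 \sqrt{2} \cdot 5 \sqrt{5} = - \frac{17 i \sqrt{429}}{11} \cdot 140 \sqrt{10} = - \frac{2380 i \sqrt{4290}}{11}$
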